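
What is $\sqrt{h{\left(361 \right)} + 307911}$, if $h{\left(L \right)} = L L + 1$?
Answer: $\sqrt{438233} \approx 661.99$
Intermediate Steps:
$h{\left(L \right)} = 1 + L^{2}$ ($h{\left(L \right)} = L^{2} + 1 = 1 + L^{2}$)
$\sqrt{h{\left(361 \right)} + 307911} = \sqrt{\left(1 + 361^{2}\right) + 307911} = \sqrt{\left(1 + 130321\right) + 307911} = \sqrt{130322 + 307911} = \sqrt{438233}$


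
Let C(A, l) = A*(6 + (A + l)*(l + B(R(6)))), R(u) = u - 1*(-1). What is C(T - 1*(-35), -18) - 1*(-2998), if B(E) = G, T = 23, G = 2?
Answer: -33774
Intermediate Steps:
R(u) = 1 + u (R(u) = u + 1 = 1 + u)
B(E) = 2
C(A, l) = A*(6 + (2 + l)*(A + l)) (C(A, l) = A*(6 + (A + l)*(l + 2)) = A*(6 + (A + l)*(2 + l)) = A*(6 + (2 + l)*(A + l)))
C(T - 1*(-35), -18) - 1*(-2998) = (23 - 1*(-35))*(6 + (-18)² + 2*(23 - 1*(-35)) + 2*(-18) + (23 - 1*(-35))*(-18)) - 1*(-2998) = (23 + 35)*(6 + 324 + 2*(23 + 35) - 36 + (23 + 35)*(-18)) + 2998 = 58*(6 + 324 + 2*58 - 36 + 58*(-18)) + 2998 = 58*(6 + 324 + 116 - 36 - 1044) + 2998 = 58*(-634) + 2998 = -36772 + 2998 = -33774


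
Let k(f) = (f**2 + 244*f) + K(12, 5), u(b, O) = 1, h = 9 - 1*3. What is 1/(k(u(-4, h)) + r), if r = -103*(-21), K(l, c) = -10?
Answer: 1/2398 ≈ 0.00041701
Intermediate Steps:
h = 6 (h = 9 - 3 = 6)
k(f) = -10 + f**2 + 244*f (k(f) = (f**2 + 244*f) - 10 = -10 + f**2 + 244*f)
r = 2163
1/(k(u(-4, h)) + r) = 1/((-10 + 1**2 + 244*1) + 2163) = 1/((-10 + 1 + 244) + 2163) = 1/(235 + 2163) = 1/2398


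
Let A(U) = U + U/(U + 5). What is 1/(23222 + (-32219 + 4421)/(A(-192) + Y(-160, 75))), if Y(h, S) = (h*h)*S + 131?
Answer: 359028785/8337361247044 ≈ 4.3063e-5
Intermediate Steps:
Y(h, S) = 131 + S*h**2 (Y(h, S) = h**2*S + 131 = S*h**2 + 131 = 131 + S*h**2)
A(U) = U + U/(5 + U)
1/(23222 + (-32219 + 4421)/(A(-192) + Y(-160, 75))) = 1/(23222 + (-32219 + 4421)/(-192*(6 - 192)/(5 - 192) + (131 + 75*(-160)**2))) = 1/(23222 - 27798/(-192*(-186)/(-187) + (131 + 75*25600))) = 1/(23222 - 27798/(-192*(-1/187)*(-186) + (131 + 1920000))) = 1/(23222 - 27798/(-35712/187 + 1920131)) = 1/(23222 - 27798/359028785/187) = 1/(23222 - 27798*187/359028785) = 1/(23222 - 5198226/359028785) = 1/(8337361247044/359028785) = 359028785/8337361247044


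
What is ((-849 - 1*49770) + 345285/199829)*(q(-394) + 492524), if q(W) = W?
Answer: -4977795965924580/199829 ≈ -2.4910e+10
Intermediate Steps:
((-849 - 1*49770) + 345285/199829)*(q(-394) + 492524) = ((-849 - 1*49770) + 345285/199829)*(-394 + 492524) = ((-849 - 49770) + 345285*(1/199829))*492130 = (-50619 + 345285/199829)*492130 = -10114798866/199829*492130 = -4977795965924580/199829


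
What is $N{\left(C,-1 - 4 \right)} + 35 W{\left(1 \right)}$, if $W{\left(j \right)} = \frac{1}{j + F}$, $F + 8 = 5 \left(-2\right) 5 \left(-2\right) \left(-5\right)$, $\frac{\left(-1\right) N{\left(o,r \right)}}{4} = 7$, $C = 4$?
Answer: $- \frac{14231}{507} \approx -28.069$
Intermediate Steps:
$N{\left(o,r \right)} = -28$ ($N{\left(o,r \right)} = \left(-4\right) 7 = -28$)
$F = -508$ ($F = -8 + 5 \left(-2\right) 5 \left(-2\right) \left(-5\right) = -8 + 5 \left(\left(-10\right) \left(-2\right)\right) \left(-5\right) = -8 + 5 \cdot 20 \left(-5\right) = -8 + 100 \left(-5\right) = -8 - 500 = -508$)
$W{\left(j \right)} = \frac{1}{-508 + j}$ ($W{\left(j \right)} = \frac{1}{j - 508} = \frac{1}{-508 + j}$)
$N{\left(C,-1 - 4 \right)} + 35 W{\left(1 \right)} = -28 + \frac{35}{-508 + 1} = -28 + \frac{35}{-507} = -28 + 35 \left(- \frac{1}{507}\right) = -28 - \frac{35}{507} = - \frac{14231}{507}$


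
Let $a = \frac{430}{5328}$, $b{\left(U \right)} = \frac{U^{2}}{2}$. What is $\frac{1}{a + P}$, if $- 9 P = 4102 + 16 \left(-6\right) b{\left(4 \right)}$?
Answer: $- \frac{888}{328883} \approx -0.0027$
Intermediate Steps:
$b{\left(U \right)} = \frac{U^{2}}{2}$ ($b{\left(U \right)} = U^{2} \cdot \frac{1}{2} = \frac{U^{2}}{2}$)
$a = \frac{215}{2664}$ ($a = 430 \cdot \frac{1}{5328} = \frac{215}{2664} \approx 0.080706$)
$P = - \frac{3334}{9}$ ($P = - \frac{4102 + 16 \left(-6\right) \frac{4^{2}}{2}}{9} = - \frac{4102 - 96 \cdot \frac{1}{2} \cdot 16}{9} = - \frac{4102 - 768}{9} = \left(- \frac{1}{9}\right) 3334 = - \frac{3334}{9} \approx -370.44$)
$\frac{1}{a + P} = \frac{1}{\frac{215}{2664} - \frac{3334}{9}} = \frac{1}{- \frac{328883}{888}} = - \frac{888}{328883}$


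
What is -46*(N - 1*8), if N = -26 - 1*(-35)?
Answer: -46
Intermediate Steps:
N = 9 (N = -26 + 35 = 9)
-46*(N - 1*8) = -46*(9 - 1*8) = -46*(9 - 8) = -46*1 = -46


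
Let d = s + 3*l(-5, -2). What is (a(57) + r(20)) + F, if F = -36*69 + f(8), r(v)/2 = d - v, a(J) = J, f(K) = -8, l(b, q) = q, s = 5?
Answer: -2477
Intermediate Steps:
d = -1 (d = 5 + 3*(-2) = 5 - 6 = -1)
r(v) = -2 - 2*v (r(v) = 2*(-1 - v) = -2 - 2*v)
F = -2492 (F = -36*69 - 8 = -2484 - 8 = -2492)
(a(57) + r(20)) + F = (57 + (-2 - 2*20)) - 2492 = (57 + (-2 - 40)) - 2492 = (57 - 42) - 2492 = 15 - 2492 = -2477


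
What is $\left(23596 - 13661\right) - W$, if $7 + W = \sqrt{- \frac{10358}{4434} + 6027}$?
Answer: $9942 - \frac{2 \sqrt{7402939890}}{2217} \approx 9864.4$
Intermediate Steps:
$W = -7 + \frac{2 \sqrt{7402939890}}{2217}$ ($W = -7 + \sqrt{- \frac{10358}{4434} + 6027} = -7 + \sqrt{\left(-10358\right) \frac{1}{4434} + 6027} = -7 + \sqrt{- \frac{5179}{2217} + 6027} = -7 + \sqrt{\frac{13356680}{2217}} = -7 + \frac{2 \sqrt{7402939890}}{2217} \approx 70.619$)
$\left(23596 - 13661\right) - W = \left(23596 - 13661\right) - \left(-7 + \frac{2 \sqrt{7402939890}}{2217}\right) = \left(23596 - 13661\right) + \left(7 - \frac{2 \sqrt{7402939890}}{2217}\right) = 9935 + \left(7 - \frac{2 \sqrt{7402939890}}{2217}\right) = 9942 - \frac{2 \sqrt{7402939890}}{2217}$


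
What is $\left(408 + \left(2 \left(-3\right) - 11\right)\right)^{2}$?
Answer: $152881$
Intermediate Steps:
$\left(408 + \left(2 \left(-3\right) - 11\right)\right)^{2} = \left(408 - 17\right)^{2} = 391^{2} = 152881$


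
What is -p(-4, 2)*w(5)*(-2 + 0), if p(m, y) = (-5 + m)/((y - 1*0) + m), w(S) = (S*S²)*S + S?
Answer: 5670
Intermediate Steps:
w(S) = S + S⁴ (w(S) = S³*S + S = S⁴ + S = S + S⁴)
p(m, y) = (-5 + m)/(m + y) (p(m, y) = (-5 + m)/((y + 0) + m) = (-5 + m)/(y + m) = (-5 + m)/(m + y))
-p(-4, 2)*w(5)*(-2 + 0) = -(-5 - 4)/(-4 + 2)*(5 + 5⁴)*(-2 + 0) = --9/(-2)*(5 + 625)*(-2) = -(-½*(-9))*630*(-2) = -9*(-1260)/2 = -1*(-5670) = 5670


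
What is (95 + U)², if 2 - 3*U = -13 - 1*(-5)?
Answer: 87025/9 ≈ 9669.4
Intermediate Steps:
U = 10/3 (U = ⅔ - (-13 - 1*(-5))/3 = ⅔ - (-13 + 5)/3 = ⅔ - ⅓*(-8) = ⅔ + 8/3 = 10/3 ≈ 3.3333)
(95 + U)² = (95 + 10/3)² = (295/3)² = 87025/9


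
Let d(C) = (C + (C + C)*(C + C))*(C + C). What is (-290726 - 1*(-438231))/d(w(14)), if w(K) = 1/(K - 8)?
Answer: 1593054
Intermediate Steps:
w(K) = 1/(-8 + K)
d(C) = 2*C*(C + 4*C²) (d(C) = (C + (2*C)*(2*C))*(2*C) = (C + 4*C²)*(2*C) = 2*C*(C + 4*C²))
(-290726 - 1*(-438231))/d(w(14)) = (-290726 - 1*(-438231))/(((1/(-8 + 14))²*(2 + 8/(-8 + 14)))) = (-290726 + 438231)/(((1/6)²*(2 + 8/6))) = 147505/(((⅙)²*(2 + 8*(⅙)))) = 147505/(((2 + 4/3)/36)) = 147505/(((1/36)*(10/3))) = 147505/(5/54) = 147505*(54/5) = 1593054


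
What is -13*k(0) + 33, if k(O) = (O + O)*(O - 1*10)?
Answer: 33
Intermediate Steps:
k(O) = 2*O*(-10 + O) (k(O) = (2*O)*(O - 10) = (2*O)*(-10 + O) = 2*O*(-10 + O))
-13*k(0) + 33 = -26*0*(-10 + 0) + 33 = -26*0*(-10) + 33 = -13*0 + 33 = 0 + 33 = 33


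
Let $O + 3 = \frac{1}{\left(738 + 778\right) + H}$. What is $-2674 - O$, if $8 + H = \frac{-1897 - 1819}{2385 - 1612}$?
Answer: $- \frac{3103617301}{1161968} \approx -2671.0$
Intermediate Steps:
$H = - \frac{9900}{773}$ ($H = -8 + \frac{-1897 - 1819}{2385 - 1612} = -8 - \frac{3716}{773} = - \frac{9900}{773} \approx -12.807$)
$O = - \frac{3485131}{1161968}$ ($O = -3 + \frac{1}{\left(738 + 778\right) - \frac{9900}{773}} = -3 + \frac{1}{1516 - \frac{9900}{773}} = -3 + \frac{1}{\frac{1161968}{773}} = -3 + \frac{773}{1161968} = - \frac{3485131}{1161968} \approx -2.9993$)
$-2674 - O = -2674 - - \frac{3485131}{1161968} = -2674 + \frac{3485131}{1161968} = - \frac{3103617301}{1161968}$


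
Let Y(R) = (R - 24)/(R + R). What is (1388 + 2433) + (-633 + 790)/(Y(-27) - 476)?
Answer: 32670545/8551 ≈ 3820.7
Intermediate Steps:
Y(R) = (-24 + R)/(2*R) (Y(R) = (-24 + R)/((2*R)) = (-24 + R)*(1/(2*R)) = (-24 + R)/(2*R))
(1388 + 2433) + (-633 + 790)/(Y(-27) - 476) = (1388 + 2433) + (-633 + 790)/((½)*(-24 - 27)/(-27) - 476) = 3821 + 157/((½)*(-1/27)*(-51) - 476) = 3821 + 157/(17/18 - 476) = 3821 + 157/(-8551/18) = 3821 + 157*(-18/8551) = 3821 - 2826/8551 = 32670545/8551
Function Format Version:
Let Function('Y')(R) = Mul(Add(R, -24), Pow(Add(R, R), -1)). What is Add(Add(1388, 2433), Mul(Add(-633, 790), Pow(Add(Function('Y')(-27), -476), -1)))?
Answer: Rational(32670545, 8551) ≈ 3820.7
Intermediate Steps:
Function('Y')(R) = Mul(Rational(1, 2), Pow(R, -1), Add(-24, R)) (Function('Y')(R) = Mul(Add(-24, R), Pow(Mul(2, R), -1)) = Mul(Add(-24, R), Mul(Rational(1, 2), Pow(R, -1))) = Mul(Rational(1, 2), Pow(R, -1), Add(-24, R)))
Add(Add(1388, 2433), Mul(Add(-633, 790), Pow(Add(Function('Y')(-27), -476), -1))) = Add(Add(1388, 2433), Mul(Add(-633, 790), Pow(Add(Mul(Rational(1, 2), Pow(-27, -1), Add(-24, -27)), -476), -1))) = Add(3821, Mul(157, Pow(Add(Mul(Rational(1, 2), Rational(-1, 27), -51), -476), -1))) = Add(3821, Mul(157, Pow(Add(Rational(17, 18), -476), -1))) = Add(3821, Mul(157, Pow(Rational(-8551, 18), -1))) = Add(3821, Mul(157, Rational(-18, 8551))) = Add(3821, Rational(-2826, 8551)) = Rational(32670545, 8551)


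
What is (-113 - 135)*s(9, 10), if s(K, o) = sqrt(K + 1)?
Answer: -248*sqrt(10) ≈ -784.25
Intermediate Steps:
s(K, o) = sqrt(1 + K)
(-113 - 135)*s(9, 10) = (-113 - 135)*sqrt(1 + 9) = -248*sqrt(10)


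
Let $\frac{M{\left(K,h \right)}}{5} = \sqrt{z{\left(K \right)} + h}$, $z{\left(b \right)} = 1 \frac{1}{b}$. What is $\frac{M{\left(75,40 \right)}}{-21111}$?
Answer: $- \frac{\sqrt{9003}}{63333} \approx -0.0014982$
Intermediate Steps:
$z{\left(b \right)} = \frac{1}{b}$
$M{\left(K,h \right)} = 5 \sqrt{h + \frac{1}{K}}$ ($M{\left(K,h \right)} = 5 \sqrt{\frac{1}{K} + h} = 5 \sqrt{h + \frac{1}{K}}$)
$\frac{M{\left(75,40 \right)}}{-21111} = \frac{5 \sqrt{40 + \frac{1}{75}}}{-21111} = 5 \sqrt{40 + \frac{1}{75}} \left(- \frac{1}{21111}\right) = 5 \sqrt{\frac{3001}{75}} \left(- \frac{1}{21111}\right) = 5 \frac{\sqrt{9003}}{15} \left(- \frac{1}{21111}\right) = \frac{\sqrt{9003}}{3} \left(- \frac{1}{21111}\right) = - \frac{\sqrt{9003}}{63333}$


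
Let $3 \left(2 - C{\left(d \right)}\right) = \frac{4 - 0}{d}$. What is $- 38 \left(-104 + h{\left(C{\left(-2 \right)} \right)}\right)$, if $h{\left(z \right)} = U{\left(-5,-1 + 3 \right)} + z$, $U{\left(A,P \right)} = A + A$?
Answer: $\frac{12692}{3} \approx 4230.7$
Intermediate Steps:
$C{\left(d \right)} = 2 - \frac{4}{3 d}$ ($C{\left(d \right)} = 2 - \frac{\left(4 - 0\right) \frac{1}{d}}{3} = 2 - \frac{\left(4 + 0\right) \frac{1}{d}}{3} = 2 - \frac{4 \frac{1}{d}}{3} = 2 - \frac{4}{3 d}$)
$U{\left(A,P \right)} = 2 A$
$h{\left(z \right)} = -10 + z$ ($h{\left(z \right)} = 2 \left(-5\right) + z = -10 + z$)
$- 38 \left(-104 + h{\left(C{\left(-2 \right)} \right)}\right) = - 38 \left(-104 - \left(8 - \frac{2}{3}\right)\right) = - 38 \left(-104 + \left(-10 + \left(2 - - \frac{2}{3}\right)\right)\right) = - 38 \left(-104 + \left(-10 + \left(2 + \frac{2}{3}\right)\right)\right) = - 38 \left(-104 + \left(-10 + \frac{8}{3}\right)\right) = - 38 \left(-104 - \frac{22}{3}\right) = \left(-38\right) \left(- \frac{334}{3}\right) = \frac{12692}{3}$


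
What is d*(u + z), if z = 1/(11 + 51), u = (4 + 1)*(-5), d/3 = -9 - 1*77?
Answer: 199821/31 ≈ 6445.8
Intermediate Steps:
d = -258 (d = 3*(-9 - 1*77) = 3*(-9 - 77) = 3*(-86) = -258)
u = -25 (u = 5*(-5) = -25)
z = 1/62 ≈ 0.016129
d*(u + z) = -258*(-25 + 1/62) = -258*(-1549/62) = 199821/31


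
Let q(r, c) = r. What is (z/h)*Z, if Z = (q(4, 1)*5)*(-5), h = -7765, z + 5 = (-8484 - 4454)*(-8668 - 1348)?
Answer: 2591740060/1553 ≈ 1.6689e+6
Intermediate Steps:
z = 129587003 (z = -5 + (-8484 - 4454)*(-8668 - 1348) = -5 - 12938*(-10016) = -5 + 129587008 = 129587003)
Z = -100 (Z = (4*5)*(-5) = 20*(-5) = -100)
(z/h)*Z = (129587003/(-7765))*(-100) = (129587003*(-1/7765))*(-100) = -129587003/7765*(-100) = 2591740060/1553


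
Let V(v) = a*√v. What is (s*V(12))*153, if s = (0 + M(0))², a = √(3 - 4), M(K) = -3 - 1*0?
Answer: 2754*I*√3 ≈ 4770.1*I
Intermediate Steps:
M(K) = -3 (M(K) = -3 + 0 = -3)
a = I (a = √(-1) = I ≈ 1.0*I)
s = 9 (s = (0 - 3)² = (-3)² = 9)
V(v) = I*√v
(s*V(12))*153 = (9*(I*√12))*153 = (9*(I*(2*√3)))*153 = (9*(2*I*√3))*153 = (18*I*√3)*153 = 2754*I*√3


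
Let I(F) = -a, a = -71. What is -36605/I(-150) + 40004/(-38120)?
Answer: -349555721/676630 ≈ -516.61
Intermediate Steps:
I(F) = 71 (I(F) = -1*(-71) = 71)
-36605/I(-150) + 40004/(-38120) = -36605/71 + 40004/(-38120) = -36605*1/71 + 40004*(-1/38120) = -36605/71 - 10001/9530 = -349555721/676630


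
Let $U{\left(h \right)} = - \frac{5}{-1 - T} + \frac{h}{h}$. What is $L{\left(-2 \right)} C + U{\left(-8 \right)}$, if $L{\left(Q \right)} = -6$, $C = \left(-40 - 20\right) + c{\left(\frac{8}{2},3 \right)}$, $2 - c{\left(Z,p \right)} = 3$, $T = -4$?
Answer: $\frac{1096}{3} \approx 365.33$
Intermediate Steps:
$c{\left(Z,p \right)} = -1$ ($c{\left(Z,p \right)} = 2 - 3 = -1$)
$C = -61$ ($C = \left(-40 - 20\right) - 1 = -60 - 1 = -61$)
$U{\left(h \right)} = - \frac{2}{3}$ ($U{\left(h \right)} = - \frac{5}{-1 - -4} + \frac{h}{h} = - \frac{5}{-1 + 4} + 1 = - \frac{5}{3} + 1 = - \frac{2}{3}$)
$L{\left(-2 \right)} C + U{\left(-8 \right)} = \left(-6\right) \left(-61\right) - \frac{2}{3} = 366 - \frac{2}{3} = \frac{1096}{3}$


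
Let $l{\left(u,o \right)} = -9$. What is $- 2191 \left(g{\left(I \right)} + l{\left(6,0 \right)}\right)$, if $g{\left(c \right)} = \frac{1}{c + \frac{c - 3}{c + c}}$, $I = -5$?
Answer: $\frac{60722}{3} \approx 20241.0$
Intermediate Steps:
$g{\left(c \right)} = \frac{1}{c + \frac{-3 + c}{2 c}}$
$- 2191 \left(g{\left(I \right)} + l{\left(6,0 \right)}\right) = - 2191 \left(2 \left(-5\right) \frac{1}{-3 - 5 + 2 \left(-5\right)^{2}} - 9\right) = - 2191 \left(2 \left(-5\right) \frac{1}{-3 - 5 + 2 \cdot 25} - 9\right) = - 2191 \left(2 \left(-5\right) \frac{1}{-3 - 5 + 50} - 9\right) = - 2191 \left(2 \left(-5\right) \frac{1}{42} - 9\right) = - 2191 \left(- \frac{5}{21} - 9\right) = \left(-2191\right) \left(- \frac{194}{21}\right) = \frac{60722}{3}$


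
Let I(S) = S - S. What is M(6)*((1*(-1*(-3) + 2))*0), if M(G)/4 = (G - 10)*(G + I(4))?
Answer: 0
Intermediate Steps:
I(S) = 0
M(G) = 4*G*(-10 + G) (M(G) = 4*((G - 10)*(G + 0)) = 4*((-10 + G)*G) = 4*(G*(-10 + G)) = 4*G*(-10 + G))
M(6)*((1*(-1*(-3) + 2))*0) = (4*6*(-10 + 6))*((1*(-1*(-3) + 2))*0) = (4*6*(-4))*((1*(3 + 2))*0) = -96*1*5*0 = -480*0 = -96*0 = 0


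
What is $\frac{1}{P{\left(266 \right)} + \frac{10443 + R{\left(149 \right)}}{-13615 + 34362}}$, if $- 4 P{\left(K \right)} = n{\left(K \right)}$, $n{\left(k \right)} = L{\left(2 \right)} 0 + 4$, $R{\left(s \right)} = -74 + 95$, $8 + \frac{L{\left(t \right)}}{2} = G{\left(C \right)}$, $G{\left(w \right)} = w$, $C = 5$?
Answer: $- \frac{20747}{10283} \approx -2.0176$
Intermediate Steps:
$L{\left(t \right)} = -6$ ($L{\left(t \right)} = -16 + 2 \cdot 5 = -16 + 10 = -6$)
$R{\left(s \right)} = 21$
$n{\left(k \right)} = 4$ ($n{\left(k \right)} = \left(-6\right) 0 + 4 = 0 + 4 = 4$)
$P{\left(K \right)} = -1$ ($P{\left(K \right)} = \left(- \frac{1}{4}\right) 4 = -1$)
$\frac{1}{P{\left(266 \right)} + \frac{10443 + R{\left(149 \right)}}{-13615 + 34362}} = \frac{1}{-1 + \frac{10443 + 21}{-13615 + 34362}} = \frac{1}{-1 + \frac{10464}{20747}} = \frac{1}{- \frac{10283}{20747}} = - \frac{20747}{10283}$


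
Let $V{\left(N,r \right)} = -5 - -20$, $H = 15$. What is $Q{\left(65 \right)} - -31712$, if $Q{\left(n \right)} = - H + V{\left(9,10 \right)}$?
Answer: $31712$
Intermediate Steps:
$V{\left(N,r \right)} = 15$ ($V{\left(N,r \right)} = -5 + 20 = 15$)
$Q{\left(n \right)} = 0$ ($Q{\left(n \right)} = \left(-1\right) 15 + 15 = -15 + 15 = 0$)
$Q{\left(65 \right)} - -31712 = 0 - -31712 = 0 + 31712 = 31712$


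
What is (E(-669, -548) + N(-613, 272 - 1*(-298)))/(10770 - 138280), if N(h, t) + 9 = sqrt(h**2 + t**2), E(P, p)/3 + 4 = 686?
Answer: -2037/127510 - sqrt(700669)/127510 ≈ -0.022540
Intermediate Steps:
E(P, p) = 2046 (E(P, p) = -12 + 3*686 = -12 + 2058 = 2046)
N(h, t) = -9 + sqrt(h**2 + t**2)
(E(-669, -548) + N(-613, 272 - 1*(-298)))/(10770 - 138280) = (2046 + (-9 + sqrt((-613)**2 + (272 - 1*(-298))**2)))/(10770 - 138280) = (2046 + (-9 + sqrt(375769 + (272 + 298)**2)))/(-127510) = (2046 + (-9 + sqrt(375769 + 570**2)))*(-1/127510) = (2046 + (-9 + sqrt(375769 + 324900)))*(-1/127510) = (2046 + (-9 + sqrt(700669)))*(-1/127510) = (2037 + sqrt(700669))*(-1/127510) = -2037/127510 - sqrt(700669)/127510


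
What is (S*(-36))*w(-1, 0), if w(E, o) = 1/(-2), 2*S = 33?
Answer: 297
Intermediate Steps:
S = 33/2 (S = (½)*33 = 33/2 ≈ 16.500)
w(E, o) = -½
(S*(-36))*w(-1, 0) = ((33/2)*(-36))*(-½) = -594*(-½) = 297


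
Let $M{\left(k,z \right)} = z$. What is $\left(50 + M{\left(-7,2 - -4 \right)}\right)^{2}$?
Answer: $3136$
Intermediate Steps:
$\left(50 + M{\left(-7,2 - -4 \right)}\right)^{2} = \left(50 + \left(2 - -4\right)\right)^{2} = \left(50 + \left(2 + 4\right)\right)^{2} = \left(50 + 6\right)^{2} = 56^{2} = 3136$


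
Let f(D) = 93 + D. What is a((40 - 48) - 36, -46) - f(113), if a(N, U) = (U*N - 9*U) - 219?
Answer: 2013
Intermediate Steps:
a(N, U) = -219 - 9*U + N*U (a(N, U) = (N*U - 9*U) - 219 = (-9*U + N*U) - 219 = -219 - 9*U + N*U)
a((40 - 48) - 36, -46) - f(113) = (-219 - 9*(-46) + ((40 - 48) - 36)*(-46)) - (93 + 113) = (-219 + 414 + (-8 - 36)*(-46)) - 1*206 = (-219 + 414 - 44*(-46)) - 206 = (-219 + 414 + 2024) - 206 = 2219 - 206 = 2013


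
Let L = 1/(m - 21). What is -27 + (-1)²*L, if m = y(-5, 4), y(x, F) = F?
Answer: -460/17 ≈ -27.059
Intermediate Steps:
m = 4
L = -1/17 (L = 1/(4 - 21) = 1/(-17) = -1/17 ≈ -0.058824)
-27 + (-1)²*L = -27 + (-1)²*(-1/17) = -27 + 1*(-1/17) = -27 - 1/17 = -460/17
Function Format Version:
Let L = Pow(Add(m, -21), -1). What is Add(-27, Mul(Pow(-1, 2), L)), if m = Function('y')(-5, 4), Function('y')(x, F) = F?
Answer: Rational(-460, 17) ≈ -27.059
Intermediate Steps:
m = 4
L = Rational(-1, 17) (L = Pow(Add(4, -21), -1) = Pow(-17, -1) = Rational(-1, 17) ≈ -0.058824)
Add(-27, Mul(Pow(-1, 2), L)) = Add(-27, Mul(Pow(-1, 2), Rational(-1, 17))) = Add(-27, Mul(1, Rational(-1, 17))) = Add(-27, Rational(-1, 17)) = Rational(-460, 17)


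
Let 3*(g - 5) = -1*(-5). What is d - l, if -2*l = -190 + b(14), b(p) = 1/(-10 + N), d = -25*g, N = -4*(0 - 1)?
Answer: -1047/4 ≈ -261.75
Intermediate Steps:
g = 20/3 (g = 5 + (-1*(-5))/3 = 5 + (⅓)*5 = 5 + 5/3 = 20/3 ≈ 6.6667)
N = 4 (N = -4*(-1) = 4)
d = -500/3 (d = -25*20/3 = -500/3 ≈ -166.67)
b(p) = -⅙ (b(p) = 1/(-10 + 4) = 1/(-6) = -⅙)
l = 1141/12 (l = -(-190 - ⅙)/2 = -½*(-1141/6) = 1141/12 ≈ 95.083)
d - l = -500/3 - 1*1141/12 = -500/3 - 1141/12 = -1047/4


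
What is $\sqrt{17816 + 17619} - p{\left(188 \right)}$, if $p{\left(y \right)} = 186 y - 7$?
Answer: $-34961 + \sqrt{35435} \approx -34773.0$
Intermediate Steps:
$p{\left(y \right)} = -7 + 186 y$
$\sqrt{17816 + 17619} - p{\left(188 \right)} = \sqrt{17816 + 17619} - \left(-7 + 186 \cdot 188\right) = \sqrt{35435} - \left(-7 + 34968\right) = \sqrt{35435} - 34961 = -34961 + \sqrt{35435}$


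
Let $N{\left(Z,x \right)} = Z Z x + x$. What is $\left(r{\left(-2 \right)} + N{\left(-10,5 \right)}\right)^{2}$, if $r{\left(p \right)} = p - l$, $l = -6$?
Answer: $259081$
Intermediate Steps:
$r{\left(p \right)} = 6 + p$ ($r{\left(p \right)} = p - -6 = p + 6 = 6 + p$)
$N{\left(Z,x \right)} = x + x Z^{2}$ ($N{\left(Z,x \right)} = Z^{2} x + x = x Z^{2} + x = x + x Z^{2}$)
$\left(r{\left(-2 \right)} + N{\left(-10,5 \right)}\right)^{2} = \left(\left(6 - 2\right) + 5 \left(1 + \left(-10\right)^{2}\right)\right)^{2} = \left(4 + 5 \left(1 + 100\right)\right)^{2} = \left(4 + 5 \cdot 101\right)^{2} = \left(4 + 505\right)^{2} = 509^{2} = 259081$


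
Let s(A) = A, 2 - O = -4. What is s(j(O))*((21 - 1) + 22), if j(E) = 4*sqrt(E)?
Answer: 168*sqrt(6) ≈ 411.51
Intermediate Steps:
O = 6 (O = 2 - 1*(-4) = 2 + 4 = 6)
s(j(O))*((21 - 1) + 22) = (4*sqrt(6))*((21 - 1) + 22) = (4*sqrt(6))*(20 + 22) = (4*sqrt(6))*42 = 168*sqrt(6)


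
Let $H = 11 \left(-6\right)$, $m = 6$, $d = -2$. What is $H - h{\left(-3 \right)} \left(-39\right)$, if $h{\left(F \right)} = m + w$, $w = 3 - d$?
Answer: $363$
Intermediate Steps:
$w = 5$ ($w = 3 - -2 = 3 + 2 = 5$)
$h{\left(F \right)} = 11$ ($h{\left(F \right)} = 6 + 5 = 11$)
$H = -66$
$H - h{\left(-3 \right)} \left(-39\right) = -66 - 11 \left(-39\right) = -66 - -429 = -66 + 429 = 363$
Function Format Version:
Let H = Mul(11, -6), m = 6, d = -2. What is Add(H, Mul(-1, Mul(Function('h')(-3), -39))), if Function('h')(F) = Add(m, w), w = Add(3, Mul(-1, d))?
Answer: 363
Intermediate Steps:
w = 5 (w = Add(3, Mul(-1, -2)) = Add(3, 2) = 5)
Function('h')(F) = 11 (Function('h')(F) = Add(6, 5) = 11)
H = -66
Add(H, Mul(-1, Mul(Function('h')(-3), -39))) = Add(-66, Mul(-1, Mul(11, -39))) = Add(-66, Mul(-1, -429)) = Add(-66, 429) = 363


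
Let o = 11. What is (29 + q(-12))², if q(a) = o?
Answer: 1600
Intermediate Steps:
q(a) = 11
(29 + q(-12))² = (29 + 11)² = 40² = 1600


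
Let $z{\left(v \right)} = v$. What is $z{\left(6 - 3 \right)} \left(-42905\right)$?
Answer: $-128715$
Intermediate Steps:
$z{\left(6 - 3 \right)} \left(-42905\right) = \left(6 - 3\right) \left(-42905\right) = 3 \left(-42905\right) = -128715$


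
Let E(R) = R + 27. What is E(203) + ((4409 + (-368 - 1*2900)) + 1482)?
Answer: 2853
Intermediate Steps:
E(R) = 27 + R
E(203) + ((4409 + (-368 - 1*2900)) + 1482) = (27 + 203) + ((4409 + (-368 - 1*2900)) + 1482) = 230 + ((4409 + (-368 - 2900)) + 1482) = 230 + ((4409 - 3268) + 1482) = 230 + (1141 + 1482) = 230 + 2623 = 2853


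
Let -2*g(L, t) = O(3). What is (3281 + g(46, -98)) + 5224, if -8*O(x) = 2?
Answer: 68041/8 ≈ 8505.1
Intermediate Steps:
O(x) = -1/4 (O(x) = -1/8*2 = -1/4)
g(L, t) = 1/8 (g(L, t) = -1/2*(-1/4) = 1/8)
(3281 + g(46, -98)) + 5224 = (3281 + 1/8) + 5224 = 26249/8 + 5224 = 68041/8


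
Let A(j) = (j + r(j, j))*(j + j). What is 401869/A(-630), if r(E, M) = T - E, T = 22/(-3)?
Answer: 401869/9240 ≈ 43.492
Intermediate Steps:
T = -22/3 (T = 22*(-1/3) = -22/3 ≈ -7.3333)
r(E, M) = -22/3 - E
A(j) = -44*j/3 (A(j) = (j + (-22/3 - j))*(j + j) = -44*j/3)
401869/A(-630) = 401869/((-44/3*(-630))) = 401869/9240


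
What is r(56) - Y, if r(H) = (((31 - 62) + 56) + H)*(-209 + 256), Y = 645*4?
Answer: 1227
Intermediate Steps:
Y = 2580
r(H) = 1175 + 47*H (r(H) = ((-31 + 56) + H)*47 = (25 + H)*47 = 1175 + 47*H)
r(56) - Y = (1175 + 47*56) - 1*2580 = (1175 + 2632) - 2580 = 3807 - 2580 = 1227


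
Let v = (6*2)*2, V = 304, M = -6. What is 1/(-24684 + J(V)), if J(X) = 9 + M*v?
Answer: -1/24819 ≈ -4.0292e-5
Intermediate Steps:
v = 24 (v = 12*2 = 24)
J(X) = -135 (J(X) = 9 - 6*24 = 9 - 144 = -135)
1/(-24684 + J(V)) = 1/(-24684 - 135) = 1/(-24819) = -1/24819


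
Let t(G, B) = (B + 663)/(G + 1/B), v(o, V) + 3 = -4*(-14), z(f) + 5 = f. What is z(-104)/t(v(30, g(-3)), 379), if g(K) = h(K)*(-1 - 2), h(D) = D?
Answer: -1094796/197459 ≈ -5.5444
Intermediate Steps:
g(K) = -3*K (g(K) = K*(-1 - 2) = K*(-3) = -3*K)
z(f) = -5 + f
v(o, V) = 53 (v(o, V) = -3 - 4*(-14) = -3 + 56 = 53)
t(G, B) = (663 + B)/(G + 1/B)
z(-104)/t(v(30, g(-3)), 379) = (-5 - 104)/((379*(663 + 379)/(1 + 379*53))) = -109/(379*1042/(1 + 20087)) = -109/(379*1042/20088) = -109/(379*(1/20088)*1042) = -109/197459/10044 = -109*10044/197459 = -1094796/197459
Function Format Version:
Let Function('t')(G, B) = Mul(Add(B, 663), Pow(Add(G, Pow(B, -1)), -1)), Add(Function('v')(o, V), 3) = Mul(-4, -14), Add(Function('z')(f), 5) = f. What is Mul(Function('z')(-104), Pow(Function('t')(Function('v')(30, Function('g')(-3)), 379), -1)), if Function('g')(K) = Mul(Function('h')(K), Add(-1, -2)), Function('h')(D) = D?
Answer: Rational(-1094796, 197459) ≈ -5.5444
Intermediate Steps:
Function('g')(K) = Mul(-3, K) (Function('g')(K) = Mul(K, Add(-1, -2)) = Mul(K, -3) = Mul(-3, K))
Function('z')(f) = Add(-5, f)
Function('v')(o, V) = 53 (Function('v')(o, V) = Add(-3, Mul(-4, -14)) = Add(-3, 56) = 53)
Function('t')(G, B) = Mul(Pow(Add(G, Pow(B, -1)), -1), Add(663, B)) (Function('t')(G, B) = Mul(Add(663, B), Pow(Add(G, Pow(B, -1)), -1)) = Mul(Pow(Add(G, Pow(B, -1)), -1), Add(663, B)))
Mul(Function('z')(-104), Pow(Function('t')(Function('v')(30, Function('g')(-3)), 379), -1)) = Mul(Add(-5, -104), Pow(Mul(379, Pow(Add(1, Mul(379, 53)), -1), Add(663, 379)), -1)) = Mul(-109, Pow(Mul(379, Pow(Add(1, 20087), -1), 1042), -1)) = Mul(-109, Pow(Mul(379, Pow(20088, -1), 1042), -1)) = Mul(-109, Pow(Mul(379, Rational(1, 20088), 1042), -1)) = Mul(-109, Pow(Rational(197459, 10044), -1)) = Mul(-109, Rational(10044, 197459)) = Rational(-1094796, 197459)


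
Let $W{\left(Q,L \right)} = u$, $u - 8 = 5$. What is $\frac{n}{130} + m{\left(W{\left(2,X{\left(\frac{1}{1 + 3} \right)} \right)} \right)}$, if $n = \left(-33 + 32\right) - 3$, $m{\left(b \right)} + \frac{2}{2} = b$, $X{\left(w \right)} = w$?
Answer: $\frac{778}{65} \approx 11.969$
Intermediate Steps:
$u = 13$ ($u = 8 + 5 = 13$)
$W{\left(Q,L \right)} = 13$
$m{\left(b \right)} = -1 + b$
$n = -4$ ($n = -1 - 3 = -4$)
$\frac{n}{130} + m{\left(W{\left(2,X{\left(\frac{1}{1 + 3} \right)} \right)} \right)} = - \frac{4}{130} + \left(-1 + 13\right) = \left(-4\right) \frac{1}{130} + 12 = - \frac{2}{65} + 12 = \frac{778}{65}$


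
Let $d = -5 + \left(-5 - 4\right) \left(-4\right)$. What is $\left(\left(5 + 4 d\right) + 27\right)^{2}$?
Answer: $24336$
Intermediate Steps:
$d = 31$ ($d = -5 - -36 = -5 + 36 = 31$)
$\left(\left(5 + 4 d\right) + 27\right)^{2} = \left(\left(5 + 4 \cdot 31\right) + 27\right)^{2} = \left(\left(5 + 124\right) + 27\right)^{2} = \left(129 + 27\right)^{2} = 156^{2} = 24336$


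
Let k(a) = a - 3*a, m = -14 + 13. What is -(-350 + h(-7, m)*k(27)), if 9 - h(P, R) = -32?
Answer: 2564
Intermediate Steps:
m = -1
h(P, R) = 41 (h(P, R) = 9 - 1*(-32) = 9 + 32 = 41)
k(a) = -2*a
-(-350 + h(-7, m)*k(27)) = -(-350 + 41*(-2*27)) = -(-350 + 41*(-54)) = -(-350 - 2214) = -1*(-2564) = 2564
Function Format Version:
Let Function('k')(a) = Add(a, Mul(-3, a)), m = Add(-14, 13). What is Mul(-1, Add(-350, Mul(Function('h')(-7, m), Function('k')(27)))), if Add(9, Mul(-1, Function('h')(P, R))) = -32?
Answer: 2564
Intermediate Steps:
m = -1
Function('h')(P, R) = 41 (Function('h')(P, R) = Add(9, Mul(-1, -32)) = Add(9, 32) = 41)
Function('k')(a) = Mul(-2, a)
Mul(-1, Add(-350, Mul(Function('h')(-7, m), Function('k')(27)))) = Mul(-1, Add(-350, Mul(41, Mul(-2, 27)))) = Mul(-1, Add(-350, Mul(41, -54))) = Mul(-1, Add(-350, -2214)) = Mul(-1, -2564) = 2564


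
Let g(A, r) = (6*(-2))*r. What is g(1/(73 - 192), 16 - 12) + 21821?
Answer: 21773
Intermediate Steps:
g(A, r) = -12*r
g(1/(73 - 192), 16 - 12) + 21821 = -12*(16 - 12) + 21821 = -12*4 + 21821 = -48 + 21821 = 21773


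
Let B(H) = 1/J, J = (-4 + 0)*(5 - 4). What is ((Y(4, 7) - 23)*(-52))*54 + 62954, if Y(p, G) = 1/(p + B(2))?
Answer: 633946/5 ≈ 1.2679e+5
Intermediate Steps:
J = -4 (J = -4*1 = -4)
B(H) = -¼ (B(H) = 1/(-4) = -¼)
Y(p, G) = 1/(-¼ + p) (Y(p, G) = 1/(p - ¼) = 1/(-¼ + p))
((Y(4, 7) - 23)*(-52))*54 + 62954 = ((4/(-1 + 4*4) - 23)*(-52))*54 + 62954 = ((4/(-1 + 16) - 23)*(-52))*54 + 62954 = ((4/15 - 23)*(-52))*54 + 62954 = -341/15*(-52)*54 + 62954 = (17732/15)*54 + 62954 = 319176/5 + 62954 = 633946/5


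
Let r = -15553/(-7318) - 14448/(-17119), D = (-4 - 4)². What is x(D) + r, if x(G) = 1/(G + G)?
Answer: 23869503765/8017717888 ≈ 2.9771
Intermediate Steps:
D = 64 (D = (-8)² = 64)
x(G) = 1/(2*G)
r = 371982271/125276842 (r = -15553*(-1/7318) - 14448*(-1/17119) = 15553/7318 + 14448/17119 = 371982271/125276842 ≈ 2.9693)
x(D) + r = (½)/64 + 371982271/125276842 = (½)*(1/64) + 371982271/125276842 = 1/128 + 371982271/125276842 = 23869503765/8017717888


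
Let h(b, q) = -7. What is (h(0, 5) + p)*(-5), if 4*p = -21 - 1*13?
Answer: 155/2 ≈ 77.500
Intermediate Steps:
p = -17/2 (p = (-21 - 1*13)/4 = (-21 - 13)/4 = (¼)*(-34) = -17/2 ≈ -8.5000)
(h(0, 5) + p)*(-5) = (-7 - 17/2)*(-5) = -31/2*(-5) = 155/2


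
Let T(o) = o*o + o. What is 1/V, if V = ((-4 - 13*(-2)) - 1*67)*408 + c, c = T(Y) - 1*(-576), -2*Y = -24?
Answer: -1/17628 ≈ -5.6728e-5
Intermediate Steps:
Y = 12 (Y = -½*(-24) = 12)
T(o) = o + o² (T(o) = o² + o = o + o²)
c = 732 (c = 12*(1 + 12) - 1*(-576) = 12*13 + 576 = 156 + 576 = 732)
V = -17628 (V = ((-4 - 13*(-2)) - 1*67)*408 + 732 = ((-4 + 26) - 67)*408 + 732 = (22 - 67)*408 + 732 = -45*408 + 732 = -18360 + 732 = -17628)
1/V = 1/(-17628) = -1/17628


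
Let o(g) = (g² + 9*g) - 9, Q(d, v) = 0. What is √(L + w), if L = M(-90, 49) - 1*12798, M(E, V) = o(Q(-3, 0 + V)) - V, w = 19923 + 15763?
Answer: √22830 ≈ 151.10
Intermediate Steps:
o(g) = -9 + g² + 9*g
w = 35686
M(E, V) = -9 - V (M(E, V) = (-9 + 0² + 9*0) - V = (-9 + 0 + 0) - V = -9 - V)
L = -12856 (L = (-9 - 1*49) - 1*12798 = (-9 - 49) - 12798 = -58 - 12798 = -12856)
√(L + w) = √(-12856 + 35686) = √22830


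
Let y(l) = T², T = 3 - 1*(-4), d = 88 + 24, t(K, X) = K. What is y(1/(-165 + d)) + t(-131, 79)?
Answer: -82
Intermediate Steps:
d = 112
T = 7 (T = 3 + 4 = 7)
y(l) = 49 (y(l) = 7² = 49)
y(1/(-165 + d)) + t(-131, 79) = 49 - 131 = -82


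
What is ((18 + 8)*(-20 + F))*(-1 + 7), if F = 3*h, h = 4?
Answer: -1248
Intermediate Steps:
F = 12 (F = 3*4 = 12)
((18 + 8)*(-20 + F))*(-1 + 7) = ((18 + 8)*(-20 + 12))*(-1 + 7) = (26*(-8))*6 = -208*6 = -1248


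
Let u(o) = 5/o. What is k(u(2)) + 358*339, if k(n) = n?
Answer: 242729/2 ≈ 1.2136e+5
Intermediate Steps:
k(u(2)) + 358*339 = 5/2 + 358*339 = 5*(½) + 121362 = 5/2 + 121362 = 242729/2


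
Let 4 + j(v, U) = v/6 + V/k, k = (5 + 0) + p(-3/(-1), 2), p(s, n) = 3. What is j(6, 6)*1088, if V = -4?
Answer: -3808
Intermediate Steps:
k = 8 (k = (5 + 0) + 3 = 5 + 3 = 8)
j(v, U) = -9/2 + v/6 (j(v, U) = -4 + (v/6 - 4/8) = -4 + (v*(1/6) - 4*1/8) = -4 + (v/6 - 1/2) = -4 + (-1/2 + v/6) = -9/2 + v/6)
j(6, 6)*1088 = (-9/2 + (1/6)*6)*1088 = (-9/2 + 1)*1088 = -7/2*1088 = -3808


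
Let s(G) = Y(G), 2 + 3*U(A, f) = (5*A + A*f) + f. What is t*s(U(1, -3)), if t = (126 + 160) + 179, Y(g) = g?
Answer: -465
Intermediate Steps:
U(A, f) = -⅔ + f/3 + 5*A/3 + A*f/3 (U(A, f) = -⅔ + ((5*A + A*f) + f)/3 = -⅔ + (f + 5*A + A*f)/3 = -⅔ + (f/3 + 5*A/3 + A*f/3) = -⅔ + f/3 + 5*A/3 + A*f/3)
s(G) = G
t = 465 (t = 286 + 179 = 465)
t*s(U(1, -3)) = 465*(-⅔ + (⅓)*(-3) + (5/3)*1 + (⅓)*1*(-3)) = 465*(-⅔ - 1 + 5/3 - 1) = 465*(-1) = -465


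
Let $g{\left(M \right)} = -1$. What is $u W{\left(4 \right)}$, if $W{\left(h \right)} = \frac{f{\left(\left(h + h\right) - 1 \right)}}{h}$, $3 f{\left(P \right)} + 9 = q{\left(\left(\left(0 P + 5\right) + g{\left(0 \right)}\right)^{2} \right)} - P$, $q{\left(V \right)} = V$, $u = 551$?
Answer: $0$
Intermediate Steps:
$f{\left(P \right)} = \frac{7}{3} - \frac{P}{3}$ ($f{\left(P \right)} = -3 + \frac{\left(\left(0 P + 5\right) - 1\right)^{2} - P}{3} = -3 + \frac{\left(\left(0 + 5\right) - 1\right)^{2} - P}{3} = -3 + \frac{\left(5 - 1\right)^{2} - P}{3} = -3 + \frac{4^{2} - P}{3} = -3 + \frac{16 - P}{3} = -3 - \left(- \frac{16}{3} + \frac{P}{3}\right) = \frac{7}{3} - \frac{P}{3}$)
$W{\left(h \right)} = \frac{\frac{8}{3} - \frac{2 h}{3}}{h}$ ($W{\left(h \right)} = \frac{\frac{7}{3} - \frac{\left(h + h\right) - 1}{3}}{h} = \frac{\frac{7}{3} - \frac{2 h - 1}{3}}{h} = \frac{\frac{7}{3} - \frac{-1 + 2 h}{3}}{h} = \frac{\frac{7}{3} - \left(- \frac{1}{3} + \frac{2 h}{3}\right)}{h} = \frac{\frac{8}{3} - \frac{2 h}{3}}{h}$)
$u W{\left(4 \right)} = 551 \frac{2 \left(4 - 4\right)}{3 \cdot 4} = 551 \cdot \frac{2}{3} \cdot \frac{1}{4} \left(4 - 4\right) = 551 \cdot \frac{2}{3} \cdot \frac{1}{4} \cdot 0 = 551 \cdot 0 = 0$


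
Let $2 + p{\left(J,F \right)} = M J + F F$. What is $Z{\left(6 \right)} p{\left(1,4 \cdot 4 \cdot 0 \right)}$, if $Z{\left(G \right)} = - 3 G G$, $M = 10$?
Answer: $-864$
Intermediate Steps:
$Z{\left(G \right)} = - 3 G^{2}$
$p{\left(J,F \right)} = -2 + F^{2} + 10 J$ ($p{\left(J,F \right)} = -2 + \left(10 J + F F\right) = -2 + \left(10 J + F^{2}\right) = -2 + \left(F^{2} + 10 J\right) = -2 + F^{2} + 10 J$)
$Z{\left(6 \right)} p{\left(1,4 \cdot 4 \cdot 0 \right)} = - 3 \cdot 6^{2} \left(-2 + \left(4 \cdot 4 \cdot 0\right)^{2} + 10 \cdot 1\right) = \left(-3\right) 36 \left(-2 + \left(16 \cdot 0\right)^{2} + 10\right) = - 108 \left(-2 + 0^{2} + 10\right) = - 108 \left(-2 + 0 + 10\right) = \left(-108\right) 8 = -864$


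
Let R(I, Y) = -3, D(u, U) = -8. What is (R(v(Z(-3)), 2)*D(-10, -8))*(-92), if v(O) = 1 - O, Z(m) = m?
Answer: -2208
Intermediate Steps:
(R(v(Z(-3)), 2)*D(-10, -8))*(-92) = -3*(-8)*(-92) = 24*(-92) = -2208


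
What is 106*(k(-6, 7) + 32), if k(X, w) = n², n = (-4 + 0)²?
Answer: 30528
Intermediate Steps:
n = 16 (n = (-4)² = 16)
k(X, w) = 256 (k(X, w) = 16² = 256)
106*(k(-6, 7) + 32) = 106*(256 + 32) = 106*288 = 30528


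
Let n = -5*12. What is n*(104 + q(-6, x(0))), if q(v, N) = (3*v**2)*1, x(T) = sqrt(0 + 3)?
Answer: -12720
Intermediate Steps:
x(T) = sqrt(3)
q(v, N) = 3*v**2
n = -60
n*(104 + q(-6, x(0))) = -60*(104 + 3*(-6)**2) = -60*(104 + 3*36) = -60*(104 + 108) = -60*212 = -12720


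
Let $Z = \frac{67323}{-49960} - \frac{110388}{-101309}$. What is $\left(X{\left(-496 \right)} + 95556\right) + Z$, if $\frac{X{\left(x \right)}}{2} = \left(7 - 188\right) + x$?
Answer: $\frac{476792475041953}{5061397640} \approx 94202.0$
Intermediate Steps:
$Z = - \frac{1305441327}{5061397640}$ ($Z = 67323 \left(- \frac{1}{49960}\right) - - \frac{110388}{101309} = - \frac{67323}{49960} + \frac{110388}{101309} = - \frac{1305441327}{5061397640} \approx -0.25792$)
$X{\left(x \right)} = -362 + 2 x$ ($X{\left(x \right)} = 2 \left(\left(7 - 188\right) + x\right) = 2 \left(-181 + x\right) = -362 + 2 x$)
$\left(X{\left(-496 \right)} + 95556\right) + Z = \left(\left(-362 + 2 \left(-496\right)\right) + 95556\right) - \frac{1305441327}{5061397640} = \left(\left(-362 - 992\right) + 95556\right) - \frac{1305441327}{5061397640} = \left(-1354 + 95556\right) - \frac{1305441327}{5061397640} = 94202 - \frac{1305441327}{5061397640} = \frac{476792475041953}{5061397640}$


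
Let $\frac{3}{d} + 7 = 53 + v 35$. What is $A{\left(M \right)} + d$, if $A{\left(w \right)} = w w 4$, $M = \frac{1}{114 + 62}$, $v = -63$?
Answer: $- \frac{21073}{16719296} \approx -0.0012604$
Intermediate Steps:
$M = \frac{1}{176} \approx 0.0056818$
$d = - \frac{3}{2159}$ ($d = \frac{3}{-7 + \left(53 - 2205\right)} = \frac{3}{-7 - 2152} = \frac{3}{-2159} = 3 \left(- \frac{1}{2159}\right) = - \frac{3}{2159} \approx -0.0013895$)
$A{\left(w \right)} = 4 w^{2}$ ($A{\left(w \right)} = w^{2} \cdot 4 = 4 w^{2}$)
$A{\left(M \right)} + d = \frac{4}{30976} - \frac{3}{2159} = 4 \cdot \frac{1}{30976} - \frac{3}{2159} = \frac{1}{7744} - \frac{3}{2159} = - \frac{21073}{16719296}$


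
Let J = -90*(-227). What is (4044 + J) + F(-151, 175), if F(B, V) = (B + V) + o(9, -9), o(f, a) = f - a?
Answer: 24516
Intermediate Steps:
J = 20430
F(B, V) = 18 + B + V (F(B, V) = (B + V) + (9 - 1*(-9)) = (B + V) + (9 + 9) = (B + V) + 18 = 18 + B + V)
(4044 + J) + F(-151, 175) = (4044 + 20430) + (18 - 151 + 175) = 24474 + 42 = 24516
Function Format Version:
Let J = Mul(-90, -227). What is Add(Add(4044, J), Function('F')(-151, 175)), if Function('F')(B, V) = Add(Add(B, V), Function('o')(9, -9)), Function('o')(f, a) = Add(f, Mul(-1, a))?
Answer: 24516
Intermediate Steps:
J = 20430
Function('F')(B, V) = Add(18, B, V) (Function('F')(B, V) = Add(Add(B, V), Add(9, Mul(-1, -9))) = Add(Add(B, V), Add(9, 9)) = Add(Add(B, V), 18) = Add(18, B, V))
Add(Add(4044, J), Function('F')(-151, 175)) = Add(Add(4044, 20430), Add(18, -151, 175)) = Add(24474, 42) = 24516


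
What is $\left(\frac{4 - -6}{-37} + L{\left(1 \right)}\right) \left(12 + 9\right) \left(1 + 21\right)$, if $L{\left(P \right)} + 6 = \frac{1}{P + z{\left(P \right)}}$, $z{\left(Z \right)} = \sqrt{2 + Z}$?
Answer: $- \frac{115731}{37} + 231 \sqrt{3} \approx -2727.8$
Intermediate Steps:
$L{\left(P \right)} = -6 + \frac{1}{P + \sqrt{2 + P}}$
$\left(\frac{4 - -6}{-37} + L{\left(1 \right)}\right) \left(12 + 9\right) \left(1 + 21\right) = \left(\frac{4 - -6}{-37} + \frac{1 - 6 - 6 \sqrt{2 + 1}}{1 + \sqrt{2 + 1}}\right) \left(12 + 9\right) \left(1 + 21\right) = \left(\left(4 + 6\right) \left(- \frac{1}{37}\right) + \frac{1 - 6 - 6 \sqrt{3}}{1 + \sqrt{3}}\right) 21 \cdot 22 = \left(10 \left(- \frac{1}{37}\right) + \frac{-5 - 6 \sqrt{3}}{1 + \sqrt{3}}\right) 462 = \left(- \frac{10}{37} + \frac{-5 - 6 \sqrt{3}}{1 + \sqrt{3}}\right) 462 = - \frac{4620}{37} + \frac{462 \left(-5 - 6 \sqrt{3}\right)}{1 + \sqrt{3}}$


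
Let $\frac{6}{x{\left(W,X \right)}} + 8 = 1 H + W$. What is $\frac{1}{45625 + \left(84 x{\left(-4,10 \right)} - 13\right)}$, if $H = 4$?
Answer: $\frac{1}{45549} \approx 2.1954 \cdot 10^{-5}$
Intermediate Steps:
$x{\left(W,X \right)} = \frac{6}{-4 + W}$ ($x{\left(W,X \right)} = \frac{6}{-8 + \left(1 \cdot 4 + W\right)} = \frac{6}{-8 + \left(4 + W\right)} = \frac{6}{-4 + W}$)
$\frac{1}{45625 + \left(84 x{\left(-4,10 \right)} - 13\right)} = \frac{1}{45625 + \left(84 \frac{6}{-4 - 4} - 13\right)} = \frac{1}{45625 + \left(84 \frac{6}{-8} - 13\right)} = \frac{1}{45625 + \left(84 \cdot 6 \left(- \frac{1}{8}\right) - 13\right)} = \frac{1}{45625 + \left(84 \left(- \frac{3}{4}\right) - 13\right)} = \frac{1}{45625 - 76} = \frac{1}{45549}$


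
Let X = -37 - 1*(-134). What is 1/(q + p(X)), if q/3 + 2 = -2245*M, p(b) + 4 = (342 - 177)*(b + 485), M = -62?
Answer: 1/513590 ≈ 1.9471e-6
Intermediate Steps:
X = 97 (X = -37 + 134 = 97)
p(b) = 80021 + 165*b (p(b) = -4 + (342 - 177)*(b + 485) = -4 + 165*(485 + b) = -4 + (80025 + 165*b) = 80021 + 165*b)
q = 417564 (q = -6 + 3*(-2245*(-62)) = -6 + 3*139190 = -6 + 417570 = 417564)
1/(q + p(X)) = 1/(417564 + (80021 + 165*97)) = 1/(417564 + (80021 + 16005)) = 1/(417564 + 96026) = 1/513590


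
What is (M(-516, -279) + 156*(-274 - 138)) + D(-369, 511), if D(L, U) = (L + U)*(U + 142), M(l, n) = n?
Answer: 28175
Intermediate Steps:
D(L, U) = (142 + U)*(L + U) (D(L, U) = (L + U)*(142 + U) = (142 + U)*(L + U))
(M(-516, -279) + 156*(-274 - 138)) + D(-369, 511) = (-279 + 156*(-274 - 138)) + (511² + 142*(-369) + 142*511 - 369*511) = (-279 + 156*(-412)) + (261121 - 52398 + 72562 - 188559) = (-279 - 64272) + 92726 = -64551 + 92726 = 28175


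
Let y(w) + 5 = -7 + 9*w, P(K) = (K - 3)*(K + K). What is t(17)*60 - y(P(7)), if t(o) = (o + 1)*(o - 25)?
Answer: -9132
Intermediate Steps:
P(K) = 2*K*(-3 + K) (P(K) = (-3 + K)*(2*K) = 2*K*(-3 + K))
t(o) = (1 + o)*(-25 + o)
y(w) = -12 + 9*w (y(w) = -5 + (-7 + 9*w) = -12 + 9*w)
t(17)*60 - y(P(7)) = (-25 + 17² - 24*17)*60 - (-12 + 9*(2*7*(-3 + 7))) = (-25 + 289 - 408)*60 - (-12 + 9*(2*7*4)) = -144*60 - (-12 + 9*56) = -8640 - (-12 + 504) = -8640 - 1*492 = -8640 - 492 = -9132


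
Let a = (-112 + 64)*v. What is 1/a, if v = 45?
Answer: -1/2160 ≈ -0.00046296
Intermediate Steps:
a = -2160 (a = (-112 + 64)*45 = -48*45 = -2160)
1/a = 1/(-2160) = -1/2160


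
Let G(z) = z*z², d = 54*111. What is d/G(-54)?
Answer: -37/972 ≈ -0.038066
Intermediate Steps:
d = 5994
G(z) = z³
d/G(-54) = 5994/((-54)³) = 5994/(-157464) = 5994*(-1/157464) = -37/972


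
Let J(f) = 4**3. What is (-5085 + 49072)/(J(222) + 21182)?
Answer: 43987/21246 ≈ 2.0704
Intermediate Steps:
J(f) = 64
(-5085 + 49072)/(J(222) + 21182) = (-5085 + 49072)/(64 + 21182) = 43987/21246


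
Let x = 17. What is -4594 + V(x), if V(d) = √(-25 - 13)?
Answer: -4594 + I*√38 ≈ -4594.0 + 6.1644*I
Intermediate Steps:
V(d) = I*√38 (V(d) = √(-38) = I*√38)
-4594 + V(x) = -4594 + I*√38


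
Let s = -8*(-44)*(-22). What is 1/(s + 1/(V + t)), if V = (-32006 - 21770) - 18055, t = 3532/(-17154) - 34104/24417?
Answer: -1671501635501/12944108688589145 ≈ -0.00012913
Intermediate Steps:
s = -7744 (s = 352*(-22) = -7744)
t = -37292270/23269401 (t = 3532*(-1/17154) - 34104*1/24417 = -1766/8577 - 11368/8139 = -37292270/23269401 ≈ -1.6026)
V = -71831 (V = -53776 - 18055 = -71831)
1/(s + 1/(V + t)) = 1/(-7744 + 1/(-71831 - 37292270/23269401)) = 1/(-7744 + 1/(-1671501635501/23269401)) = 1/(-7744 - 23269401/1671501635501) = 1/(-12944108688589145/1671501635501) = -1671501635501/12944108688589145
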